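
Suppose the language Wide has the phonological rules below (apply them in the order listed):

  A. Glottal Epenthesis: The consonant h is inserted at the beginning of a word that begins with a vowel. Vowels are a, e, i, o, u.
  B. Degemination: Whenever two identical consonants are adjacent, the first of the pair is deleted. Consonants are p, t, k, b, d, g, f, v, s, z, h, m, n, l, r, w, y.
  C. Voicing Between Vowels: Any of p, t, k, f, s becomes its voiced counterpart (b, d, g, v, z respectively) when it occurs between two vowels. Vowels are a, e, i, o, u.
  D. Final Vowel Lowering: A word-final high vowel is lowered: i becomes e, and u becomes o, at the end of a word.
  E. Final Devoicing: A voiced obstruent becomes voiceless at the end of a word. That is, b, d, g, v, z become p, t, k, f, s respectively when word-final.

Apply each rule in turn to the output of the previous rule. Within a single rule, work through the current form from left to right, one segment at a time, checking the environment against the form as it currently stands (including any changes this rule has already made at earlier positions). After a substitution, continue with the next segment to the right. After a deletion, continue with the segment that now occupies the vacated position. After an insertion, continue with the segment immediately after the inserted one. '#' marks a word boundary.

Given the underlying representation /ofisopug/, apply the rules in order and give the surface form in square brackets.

A Glottal Epenthesis: [ofisopug] → [hofisopug]
B Degemination: no change — [hofisopug]
C Voicing Between Vowels: [hofisopug] → [hovizobug]
D Final Vowel Lowering: no change — [hovizobug]
E Final Devoicing: [hovizobug] → [hovizobuk]

[hovizobuk]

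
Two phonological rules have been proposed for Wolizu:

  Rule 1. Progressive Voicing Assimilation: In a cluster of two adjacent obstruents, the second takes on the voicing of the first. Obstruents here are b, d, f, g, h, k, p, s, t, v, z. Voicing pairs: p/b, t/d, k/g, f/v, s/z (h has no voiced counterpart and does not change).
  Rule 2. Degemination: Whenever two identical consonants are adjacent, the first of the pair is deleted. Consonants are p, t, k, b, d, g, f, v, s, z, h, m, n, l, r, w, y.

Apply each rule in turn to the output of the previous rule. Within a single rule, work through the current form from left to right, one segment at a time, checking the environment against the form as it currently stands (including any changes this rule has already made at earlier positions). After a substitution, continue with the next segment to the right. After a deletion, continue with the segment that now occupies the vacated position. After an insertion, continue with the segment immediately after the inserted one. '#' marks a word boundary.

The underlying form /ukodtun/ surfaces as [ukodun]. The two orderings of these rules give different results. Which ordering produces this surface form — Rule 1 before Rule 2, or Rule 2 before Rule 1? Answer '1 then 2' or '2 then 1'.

Order 1 then 2:
  1 Progressive Voicing Assimilation: [ukodtun] → [ukoddun]
  2 Degemination: [ukoddun] → [ukodun]
  result: [ukodun]
Order 2 then 1:
  2 Degemination: no change — [ukodtun]
  1 Progressive Voicing Assimilation: [ukodtun] → [ukoddun]
  result: [ukoddun]

1 then 2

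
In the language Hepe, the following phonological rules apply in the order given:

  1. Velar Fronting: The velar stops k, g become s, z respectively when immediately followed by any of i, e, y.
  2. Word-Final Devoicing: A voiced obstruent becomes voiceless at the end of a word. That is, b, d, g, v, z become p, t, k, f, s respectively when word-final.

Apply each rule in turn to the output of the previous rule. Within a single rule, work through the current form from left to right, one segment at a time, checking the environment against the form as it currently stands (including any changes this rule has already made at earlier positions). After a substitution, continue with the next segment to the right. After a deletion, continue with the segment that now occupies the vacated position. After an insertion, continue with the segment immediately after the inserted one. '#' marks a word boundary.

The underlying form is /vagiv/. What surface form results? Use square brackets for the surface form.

1 Velar Fronting: [vagiv] → [vaziv]
2 Word-Final Devoicing: [vaziv] → [vazif]

[vazif]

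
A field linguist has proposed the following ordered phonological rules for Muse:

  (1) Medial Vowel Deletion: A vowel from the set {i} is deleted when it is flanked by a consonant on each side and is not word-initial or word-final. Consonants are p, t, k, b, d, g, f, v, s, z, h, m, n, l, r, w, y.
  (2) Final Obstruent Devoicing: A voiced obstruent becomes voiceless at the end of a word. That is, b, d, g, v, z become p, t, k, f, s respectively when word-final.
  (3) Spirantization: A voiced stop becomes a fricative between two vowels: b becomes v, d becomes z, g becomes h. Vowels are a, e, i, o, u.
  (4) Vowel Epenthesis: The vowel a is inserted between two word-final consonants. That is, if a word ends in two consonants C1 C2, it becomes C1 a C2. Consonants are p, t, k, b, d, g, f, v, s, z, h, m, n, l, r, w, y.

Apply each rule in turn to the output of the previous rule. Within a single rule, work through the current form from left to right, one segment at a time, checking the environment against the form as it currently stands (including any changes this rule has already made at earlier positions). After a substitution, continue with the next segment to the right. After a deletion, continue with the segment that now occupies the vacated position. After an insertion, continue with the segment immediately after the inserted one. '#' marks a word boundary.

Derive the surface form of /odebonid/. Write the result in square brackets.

[ozevonat]

(1) Medial Vowel Deletion: [odebonid] → [odebond]
(2) Final Obstruent Devoicing: [odebond] → [odebont]
(3) Spirantization: [odebont] → [ozevont]
(4) Vowel Epenthesis: [ozevont] → [ozevonat]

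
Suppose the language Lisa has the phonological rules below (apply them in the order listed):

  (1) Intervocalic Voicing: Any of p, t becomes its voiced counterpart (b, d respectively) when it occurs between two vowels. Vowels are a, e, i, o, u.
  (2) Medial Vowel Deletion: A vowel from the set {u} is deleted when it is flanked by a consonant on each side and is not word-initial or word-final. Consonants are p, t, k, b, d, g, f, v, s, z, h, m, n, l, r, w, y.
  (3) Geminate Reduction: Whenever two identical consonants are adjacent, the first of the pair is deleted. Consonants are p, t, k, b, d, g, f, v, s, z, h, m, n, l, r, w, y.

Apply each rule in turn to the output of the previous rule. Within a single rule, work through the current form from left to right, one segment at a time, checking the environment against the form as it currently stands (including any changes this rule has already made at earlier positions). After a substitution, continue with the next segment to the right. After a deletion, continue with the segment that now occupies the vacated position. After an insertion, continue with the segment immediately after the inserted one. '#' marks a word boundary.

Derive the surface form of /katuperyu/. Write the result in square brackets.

(1) Intervocalic Voicing: [katuperyu] → [kaduberyu]
(2) Medial Vowel Deletion: [kaduberyu] → [kadberyu]
(3) Geminate Reduction: no change — [kadberyu]

[kadberyu]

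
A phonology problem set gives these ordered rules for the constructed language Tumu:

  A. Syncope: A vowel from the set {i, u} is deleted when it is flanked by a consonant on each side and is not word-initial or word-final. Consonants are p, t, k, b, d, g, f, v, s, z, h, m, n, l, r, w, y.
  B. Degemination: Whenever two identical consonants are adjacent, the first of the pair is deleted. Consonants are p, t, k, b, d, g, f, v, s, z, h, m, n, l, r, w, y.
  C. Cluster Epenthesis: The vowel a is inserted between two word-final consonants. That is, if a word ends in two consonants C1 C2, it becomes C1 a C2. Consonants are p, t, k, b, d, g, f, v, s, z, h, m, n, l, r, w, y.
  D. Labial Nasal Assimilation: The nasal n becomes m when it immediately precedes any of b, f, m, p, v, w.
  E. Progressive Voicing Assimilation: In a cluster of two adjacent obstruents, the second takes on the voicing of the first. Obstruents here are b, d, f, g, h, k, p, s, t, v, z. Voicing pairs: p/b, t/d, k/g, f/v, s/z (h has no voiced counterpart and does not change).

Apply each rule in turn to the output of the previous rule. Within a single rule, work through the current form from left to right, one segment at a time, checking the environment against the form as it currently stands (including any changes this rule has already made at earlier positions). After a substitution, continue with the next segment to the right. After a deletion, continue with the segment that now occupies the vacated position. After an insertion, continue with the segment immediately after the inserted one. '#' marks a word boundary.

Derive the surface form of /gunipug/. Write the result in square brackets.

A Syncope: [gunipug] → [gnpg]
B Degemination: no change — [gnpg]
C Cluster Epenthesis: [gnpg] → [gnpag]
D Labial Nasal Assimilation: [gnpag] → [gmpag]
E Progressive Voicing Assimilation: no change — [gmpag]

[gmpag]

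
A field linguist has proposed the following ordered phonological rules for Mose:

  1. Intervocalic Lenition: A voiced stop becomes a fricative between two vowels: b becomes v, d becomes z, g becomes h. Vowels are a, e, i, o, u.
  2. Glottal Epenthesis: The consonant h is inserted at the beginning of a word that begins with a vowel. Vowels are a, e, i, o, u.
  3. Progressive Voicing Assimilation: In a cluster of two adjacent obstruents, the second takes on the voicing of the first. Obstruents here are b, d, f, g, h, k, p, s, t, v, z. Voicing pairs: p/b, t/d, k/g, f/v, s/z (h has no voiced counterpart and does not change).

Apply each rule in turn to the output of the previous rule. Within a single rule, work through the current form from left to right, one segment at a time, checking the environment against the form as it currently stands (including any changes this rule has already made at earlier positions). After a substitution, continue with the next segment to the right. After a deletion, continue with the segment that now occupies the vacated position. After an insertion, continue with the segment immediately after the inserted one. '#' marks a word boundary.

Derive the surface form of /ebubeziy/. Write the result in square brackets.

1 Intervocalic Lenition: [ebubeziy] → [evuveziy]
2 Glottal Epenthesis: [evuveziy] → [hevuveziy]
3 Progressive Voicing Assimilation: no change — [hevuveziy]

[hevuveziy]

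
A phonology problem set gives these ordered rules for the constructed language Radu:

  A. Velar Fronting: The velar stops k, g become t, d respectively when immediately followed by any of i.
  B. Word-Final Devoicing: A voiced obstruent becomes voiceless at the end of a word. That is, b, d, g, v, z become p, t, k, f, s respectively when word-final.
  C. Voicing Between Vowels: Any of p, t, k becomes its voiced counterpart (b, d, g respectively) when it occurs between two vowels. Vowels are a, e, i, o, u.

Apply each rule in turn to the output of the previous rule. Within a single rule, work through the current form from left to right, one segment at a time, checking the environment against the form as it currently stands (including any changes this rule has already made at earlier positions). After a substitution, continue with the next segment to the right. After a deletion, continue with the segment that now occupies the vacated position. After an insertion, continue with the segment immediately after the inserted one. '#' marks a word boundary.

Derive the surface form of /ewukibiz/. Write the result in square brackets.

A Velar Fronting: [ewukibiz] → [ewutibiz]
B Word-Final Devoicing: [ewutibiz] → [ewutibis]
C Voicing Between Vowels: [ewutibis] → [ewudibis]

[ewudibis]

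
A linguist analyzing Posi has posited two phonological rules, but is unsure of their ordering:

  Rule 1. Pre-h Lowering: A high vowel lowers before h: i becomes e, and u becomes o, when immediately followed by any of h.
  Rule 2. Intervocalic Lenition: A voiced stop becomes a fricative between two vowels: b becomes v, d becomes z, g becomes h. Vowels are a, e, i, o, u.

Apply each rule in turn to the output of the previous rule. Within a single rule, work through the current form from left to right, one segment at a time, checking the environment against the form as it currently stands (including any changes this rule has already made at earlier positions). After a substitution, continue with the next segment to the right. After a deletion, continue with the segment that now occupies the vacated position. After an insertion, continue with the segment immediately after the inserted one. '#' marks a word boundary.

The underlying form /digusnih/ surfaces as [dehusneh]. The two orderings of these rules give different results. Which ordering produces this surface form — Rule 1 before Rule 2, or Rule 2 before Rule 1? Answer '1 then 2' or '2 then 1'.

Order 1 then 2:
  1 Pre-h Lowering: [digusnih] → [digusneh]
  2 Intervocalic Lenition: [digusneh] → [dihusneh]
  result: [dihusneh]
Order 2 then 1:
  2 Intervocalic Lenition: [digusnih] → [dihusnih]
  1 Pre-h Lowering: [dihusnih] → [dehusneh]
  result: [dehusneh]

2 then 1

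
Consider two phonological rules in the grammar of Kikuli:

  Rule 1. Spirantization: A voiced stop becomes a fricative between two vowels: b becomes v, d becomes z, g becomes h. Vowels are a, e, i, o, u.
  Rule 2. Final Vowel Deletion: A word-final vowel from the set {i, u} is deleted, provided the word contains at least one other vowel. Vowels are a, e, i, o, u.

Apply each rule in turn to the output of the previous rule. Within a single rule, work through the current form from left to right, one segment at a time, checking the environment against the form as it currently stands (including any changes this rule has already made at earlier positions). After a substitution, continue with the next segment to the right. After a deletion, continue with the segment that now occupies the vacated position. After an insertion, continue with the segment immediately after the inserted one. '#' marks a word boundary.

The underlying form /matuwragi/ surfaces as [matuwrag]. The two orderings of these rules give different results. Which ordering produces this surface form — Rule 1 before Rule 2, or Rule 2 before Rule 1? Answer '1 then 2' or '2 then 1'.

2 then 1

Order 1 then 2:
  1 Spirantization: [matuwragi] → [matuwrahi]
  2 Final Vowel Deletion: [matuwrahi] → [matuwrah]
  result: [matuwrah]
Order 2 then 1:
  2 Final Vowel Deletion: [matuwragi] → [matuwrag]
  1 Spirantization: no change — [matuwrag]
  result: [matuwrag]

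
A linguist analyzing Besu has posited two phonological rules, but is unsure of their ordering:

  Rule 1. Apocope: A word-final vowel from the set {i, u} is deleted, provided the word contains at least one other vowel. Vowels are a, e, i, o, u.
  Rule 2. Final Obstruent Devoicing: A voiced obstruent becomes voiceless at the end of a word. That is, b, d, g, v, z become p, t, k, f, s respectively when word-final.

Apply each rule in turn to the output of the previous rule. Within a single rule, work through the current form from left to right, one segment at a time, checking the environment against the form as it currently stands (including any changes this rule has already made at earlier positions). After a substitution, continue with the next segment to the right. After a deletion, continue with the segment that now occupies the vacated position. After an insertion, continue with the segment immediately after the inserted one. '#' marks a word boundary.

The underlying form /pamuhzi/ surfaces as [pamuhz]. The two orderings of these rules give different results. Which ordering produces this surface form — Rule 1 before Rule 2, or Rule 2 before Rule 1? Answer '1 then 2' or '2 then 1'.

2 then 1

Order 1 then 2:
  1 Apocope: [pamuhzi] → [pamuhz]
  2 Final Obstruent Devoicing: [pamuhz] → [pamuhs]
  result: [pamuhs]
Order 2 then 1:
  2 Final Obstruent Devoicing: no change — [pamuhzi]
  1 Apocope: [pamuhzi] → [pamuhz]
  result: [pamuhz]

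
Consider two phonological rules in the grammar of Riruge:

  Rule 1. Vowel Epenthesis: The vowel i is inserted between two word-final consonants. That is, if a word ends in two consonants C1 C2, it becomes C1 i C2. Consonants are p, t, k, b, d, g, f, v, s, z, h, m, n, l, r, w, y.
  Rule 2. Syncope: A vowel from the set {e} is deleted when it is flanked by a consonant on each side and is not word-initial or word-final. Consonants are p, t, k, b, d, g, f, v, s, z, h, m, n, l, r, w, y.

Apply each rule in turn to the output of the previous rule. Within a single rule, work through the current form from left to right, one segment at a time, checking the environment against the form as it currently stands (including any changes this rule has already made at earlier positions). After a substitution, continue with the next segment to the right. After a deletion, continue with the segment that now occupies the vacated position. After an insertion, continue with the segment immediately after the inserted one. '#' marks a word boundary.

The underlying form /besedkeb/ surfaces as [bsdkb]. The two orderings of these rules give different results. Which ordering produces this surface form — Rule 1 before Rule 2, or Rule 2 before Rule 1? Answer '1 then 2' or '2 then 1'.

Order 1 then 2:
  1 Vowel Epenthesis: no change — [besedkeb]
  2 Syncope: [besedkeb] → [bsdkb]
  result: [bsdkb]
Order 2 then 1:
  2 Syncope: [besedkeb] → [bsdkb]
  1 Vowel Epenthesis: [bsdkb] → [bsdkib]
  result: [bsdkib]

1 then 2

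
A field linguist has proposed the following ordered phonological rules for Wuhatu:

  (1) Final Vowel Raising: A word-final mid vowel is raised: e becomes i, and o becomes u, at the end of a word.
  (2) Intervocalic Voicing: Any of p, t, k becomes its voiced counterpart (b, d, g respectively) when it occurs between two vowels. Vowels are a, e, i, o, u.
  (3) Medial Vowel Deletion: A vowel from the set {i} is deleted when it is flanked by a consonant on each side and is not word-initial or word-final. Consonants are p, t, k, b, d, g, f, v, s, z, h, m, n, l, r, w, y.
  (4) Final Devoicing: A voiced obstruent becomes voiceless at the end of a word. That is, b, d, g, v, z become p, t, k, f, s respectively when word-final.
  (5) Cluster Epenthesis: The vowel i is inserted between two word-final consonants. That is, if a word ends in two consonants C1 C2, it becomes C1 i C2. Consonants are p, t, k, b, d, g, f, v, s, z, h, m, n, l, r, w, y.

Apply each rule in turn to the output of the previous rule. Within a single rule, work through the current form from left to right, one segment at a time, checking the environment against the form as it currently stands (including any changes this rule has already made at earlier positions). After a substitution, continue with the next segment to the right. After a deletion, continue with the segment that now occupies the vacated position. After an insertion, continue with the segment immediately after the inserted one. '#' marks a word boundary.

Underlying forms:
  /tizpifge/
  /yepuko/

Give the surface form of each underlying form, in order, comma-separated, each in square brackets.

[tzpfgi], [yebugu]

/tizpifge/:
  (1) Final Vowel Raising: [tizpifge] → [tizpifgi]
  (2) Intervocalic Voicing: no change — [tizpifgi]
  (3) Medial Vowel Deletion: [tizpifgi] → [tzpfgi]
  (4) Final Devoicing: no change — [tzpfgi]
  (5) Cluster Epenthesis: no change — [tzpfgi]
/yepuko/:
  (1) Final Vowel Raising: [yepuko] → [yepuku]
  (2) Intervocalic Voicing: [yepuku] → [yebugu]
  (3) Medial Vowel Deletion: no change — [yebugu]
  (4) Final Devoicing: no change — [yebugu]
  (5) Cluster Epenthesis: no change — [yebugu]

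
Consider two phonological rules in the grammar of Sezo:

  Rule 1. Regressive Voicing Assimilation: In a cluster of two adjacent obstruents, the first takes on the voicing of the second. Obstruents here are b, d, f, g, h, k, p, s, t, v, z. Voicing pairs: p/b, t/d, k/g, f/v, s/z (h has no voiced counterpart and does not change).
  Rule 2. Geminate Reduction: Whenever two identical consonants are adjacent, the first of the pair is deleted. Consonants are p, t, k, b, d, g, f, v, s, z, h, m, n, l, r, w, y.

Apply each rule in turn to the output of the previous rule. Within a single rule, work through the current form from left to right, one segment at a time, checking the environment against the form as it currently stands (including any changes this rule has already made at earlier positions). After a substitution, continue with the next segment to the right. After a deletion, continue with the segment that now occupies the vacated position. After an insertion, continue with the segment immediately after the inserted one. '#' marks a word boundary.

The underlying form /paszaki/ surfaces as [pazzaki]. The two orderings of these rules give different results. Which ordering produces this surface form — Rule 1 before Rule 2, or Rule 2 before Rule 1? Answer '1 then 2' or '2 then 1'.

2 then 1

Order 1 then 2:
  1 Regressive Voicing Assimilation: [paszaki] → [pazzaki]
  2 Geminate Reduction: [pazzaki] → [pazaki]
  result: [pazaki]
Order 2 then 1:
  2 Geminate Reduction: no change — [paszaki]
  1 Regressive Voicing Assimilation: [paszaki] → [pazzaki]
  result: [pazzaki]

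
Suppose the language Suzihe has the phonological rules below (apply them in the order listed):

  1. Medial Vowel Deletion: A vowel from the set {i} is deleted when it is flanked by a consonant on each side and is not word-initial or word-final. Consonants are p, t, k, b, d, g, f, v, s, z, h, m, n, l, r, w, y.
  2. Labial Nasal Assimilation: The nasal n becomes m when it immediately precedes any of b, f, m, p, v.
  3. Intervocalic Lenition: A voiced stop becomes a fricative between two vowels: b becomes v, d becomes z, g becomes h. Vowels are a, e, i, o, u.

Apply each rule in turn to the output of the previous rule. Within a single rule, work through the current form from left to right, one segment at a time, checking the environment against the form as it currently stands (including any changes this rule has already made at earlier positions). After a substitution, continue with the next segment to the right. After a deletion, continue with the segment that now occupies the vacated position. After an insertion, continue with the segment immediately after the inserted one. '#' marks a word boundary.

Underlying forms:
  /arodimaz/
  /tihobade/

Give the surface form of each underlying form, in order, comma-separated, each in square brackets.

[arodmaz], [thovaze]

/arodimaz/:
  1 Medial Vowel Deletion: [arodimaz] → [arodmaz]
  2 Labial Nasal Assimilation: no change — [arodmaz]
  3 Intervocalic Lenition: no change — [arodmaz]
/tihobade/:
  1 Medial Vowel Deletion: [tihobade] → [thobade]
  2 Labial Nasal Assimilation: no change — [thobade]
  3 Intervocalic Lenition: [thobade] → [thovaze]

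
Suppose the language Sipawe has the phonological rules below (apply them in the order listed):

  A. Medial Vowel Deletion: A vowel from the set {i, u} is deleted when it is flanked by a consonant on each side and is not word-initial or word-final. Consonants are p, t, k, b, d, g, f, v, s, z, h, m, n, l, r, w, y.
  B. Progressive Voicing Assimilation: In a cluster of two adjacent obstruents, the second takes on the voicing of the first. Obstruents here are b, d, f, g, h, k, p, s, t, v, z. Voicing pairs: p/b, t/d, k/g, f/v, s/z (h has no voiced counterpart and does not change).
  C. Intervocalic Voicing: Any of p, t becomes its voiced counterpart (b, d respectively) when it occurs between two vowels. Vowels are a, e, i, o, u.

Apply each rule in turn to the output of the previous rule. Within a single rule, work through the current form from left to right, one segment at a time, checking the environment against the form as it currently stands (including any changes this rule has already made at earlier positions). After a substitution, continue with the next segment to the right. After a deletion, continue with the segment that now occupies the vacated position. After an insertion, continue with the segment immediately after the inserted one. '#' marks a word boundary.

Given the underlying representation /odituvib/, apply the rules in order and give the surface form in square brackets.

[oddvb]

A Medial Vowel Deletion: [odituvib] → [odtvb]
B Progressive Voicing Assimilation: [odtvb] → [oddvb]
C Intervocalic Voicing: no change — [oddvb]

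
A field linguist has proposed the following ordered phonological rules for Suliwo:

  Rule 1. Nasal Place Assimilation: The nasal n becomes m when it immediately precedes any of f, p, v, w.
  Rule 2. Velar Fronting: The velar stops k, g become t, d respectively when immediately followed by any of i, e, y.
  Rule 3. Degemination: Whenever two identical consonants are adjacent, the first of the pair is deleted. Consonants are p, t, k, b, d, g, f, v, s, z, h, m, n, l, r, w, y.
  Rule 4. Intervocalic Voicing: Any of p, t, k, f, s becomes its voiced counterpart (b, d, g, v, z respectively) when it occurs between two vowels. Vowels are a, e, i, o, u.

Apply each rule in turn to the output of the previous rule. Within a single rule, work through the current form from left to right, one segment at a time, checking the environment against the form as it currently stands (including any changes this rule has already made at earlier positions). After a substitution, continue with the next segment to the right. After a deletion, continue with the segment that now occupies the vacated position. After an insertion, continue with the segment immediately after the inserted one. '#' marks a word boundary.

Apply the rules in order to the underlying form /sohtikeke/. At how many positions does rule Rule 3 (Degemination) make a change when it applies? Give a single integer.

Rule 1 Nasal Place Assimilation: no change — [sohtikeke]
Rule 2 Velar Fronting: [sohtikeke] → [sohtitete]
Rule 3 Degemination: no change — [sohtitete]
Rule 4 Intervocalic Voicing: [sohtitete] → [sohtidede]
Rule Rule 3 changed 0 position(s).

0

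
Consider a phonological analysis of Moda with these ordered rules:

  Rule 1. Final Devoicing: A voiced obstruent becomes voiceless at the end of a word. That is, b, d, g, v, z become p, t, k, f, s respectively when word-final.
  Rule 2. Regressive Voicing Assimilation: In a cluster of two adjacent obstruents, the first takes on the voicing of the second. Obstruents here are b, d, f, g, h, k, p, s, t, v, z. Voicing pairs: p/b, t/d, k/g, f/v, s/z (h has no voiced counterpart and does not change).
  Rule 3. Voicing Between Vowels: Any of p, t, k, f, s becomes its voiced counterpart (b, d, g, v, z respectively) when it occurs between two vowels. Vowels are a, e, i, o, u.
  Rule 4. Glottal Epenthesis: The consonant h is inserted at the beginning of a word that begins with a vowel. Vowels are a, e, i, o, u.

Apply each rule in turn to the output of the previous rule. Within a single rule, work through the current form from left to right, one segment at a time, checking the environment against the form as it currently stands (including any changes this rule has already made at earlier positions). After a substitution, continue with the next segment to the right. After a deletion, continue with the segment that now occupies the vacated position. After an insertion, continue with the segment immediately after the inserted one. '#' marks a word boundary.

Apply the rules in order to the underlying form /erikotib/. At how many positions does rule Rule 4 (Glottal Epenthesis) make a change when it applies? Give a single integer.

1

Rule 1 Final Devoicing: [erikotib] → [erikotip]
Rule 2 Regressive Voicing Assimilation: no change — [erikotip]
Rule 3 Voicing Between Vowels: [erikotip] → [erigodip]
Rule 4 Glottal Epenthesis: [erigodip] → [herigodip]
Rule Rule 4 changed 1 position(s).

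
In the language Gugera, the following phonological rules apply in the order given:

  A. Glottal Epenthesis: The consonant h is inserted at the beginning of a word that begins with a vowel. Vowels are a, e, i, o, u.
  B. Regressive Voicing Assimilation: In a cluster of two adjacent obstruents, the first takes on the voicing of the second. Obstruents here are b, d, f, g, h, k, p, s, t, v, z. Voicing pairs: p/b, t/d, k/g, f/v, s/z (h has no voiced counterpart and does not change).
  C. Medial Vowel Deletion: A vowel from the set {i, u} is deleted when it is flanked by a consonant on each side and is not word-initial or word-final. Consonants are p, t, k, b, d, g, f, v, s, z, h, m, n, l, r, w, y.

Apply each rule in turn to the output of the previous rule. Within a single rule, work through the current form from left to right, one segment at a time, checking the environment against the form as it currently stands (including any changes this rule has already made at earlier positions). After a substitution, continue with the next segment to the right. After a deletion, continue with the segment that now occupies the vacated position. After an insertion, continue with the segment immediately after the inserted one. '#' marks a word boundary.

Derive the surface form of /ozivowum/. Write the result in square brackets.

[hozvowm]

A Glottal Epenthesis: [ozivowum] → [hozivowum]
B Regressive Voicing Assimilation: no change — [hozivowum]
C Medial Vowel Deletion: [hozivowum] → [hozvowm]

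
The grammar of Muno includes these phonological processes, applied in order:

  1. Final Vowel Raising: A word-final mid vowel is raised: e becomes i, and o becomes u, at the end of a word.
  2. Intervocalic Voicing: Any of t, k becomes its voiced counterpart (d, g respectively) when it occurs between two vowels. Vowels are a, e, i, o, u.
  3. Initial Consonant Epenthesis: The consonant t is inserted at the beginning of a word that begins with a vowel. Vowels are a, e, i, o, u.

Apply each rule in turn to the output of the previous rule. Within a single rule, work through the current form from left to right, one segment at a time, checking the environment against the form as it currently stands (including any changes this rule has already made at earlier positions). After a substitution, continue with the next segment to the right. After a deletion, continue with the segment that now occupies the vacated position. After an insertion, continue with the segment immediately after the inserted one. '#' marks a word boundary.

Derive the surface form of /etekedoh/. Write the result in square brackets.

1 Final Vowel Raising: no change — [etekedoh]
2 Intervocalic Voicing: [etekedoh] → [edegedoh]
3 Initial Consonant Epenthesis: [edegedoh] → [tedegedoh]

[tedegedoh]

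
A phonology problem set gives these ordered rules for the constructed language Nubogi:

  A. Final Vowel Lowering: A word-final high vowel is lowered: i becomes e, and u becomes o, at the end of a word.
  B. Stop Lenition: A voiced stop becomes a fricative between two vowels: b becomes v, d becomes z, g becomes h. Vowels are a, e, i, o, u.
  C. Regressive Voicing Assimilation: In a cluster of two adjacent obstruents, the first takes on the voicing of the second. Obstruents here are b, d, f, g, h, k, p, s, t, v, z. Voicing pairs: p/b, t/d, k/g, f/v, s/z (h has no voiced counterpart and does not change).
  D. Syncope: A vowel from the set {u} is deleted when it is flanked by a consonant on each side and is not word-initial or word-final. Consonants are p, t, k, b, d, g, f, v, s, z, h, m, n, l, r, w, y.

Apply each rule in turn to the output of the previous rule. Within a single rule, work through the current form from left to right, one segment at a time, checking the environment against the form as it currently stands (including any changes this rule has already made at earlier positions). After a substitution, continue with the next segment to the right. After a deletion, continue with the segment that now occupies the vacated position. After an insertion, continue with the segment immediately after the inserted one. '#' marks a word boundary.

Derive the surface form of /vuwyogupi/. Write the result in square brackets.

A Final Vowel Lowering: [vuwyogupi] → [vuwyogupe]
B Stop Lenition: [vuwyogupe] → [vuwyohupe]
C Regressive Voicing Assimilation: no change — [vuwyohupe]
D Syncope: [vuwyohupe] → [vwyohpe]

[vwyohpe]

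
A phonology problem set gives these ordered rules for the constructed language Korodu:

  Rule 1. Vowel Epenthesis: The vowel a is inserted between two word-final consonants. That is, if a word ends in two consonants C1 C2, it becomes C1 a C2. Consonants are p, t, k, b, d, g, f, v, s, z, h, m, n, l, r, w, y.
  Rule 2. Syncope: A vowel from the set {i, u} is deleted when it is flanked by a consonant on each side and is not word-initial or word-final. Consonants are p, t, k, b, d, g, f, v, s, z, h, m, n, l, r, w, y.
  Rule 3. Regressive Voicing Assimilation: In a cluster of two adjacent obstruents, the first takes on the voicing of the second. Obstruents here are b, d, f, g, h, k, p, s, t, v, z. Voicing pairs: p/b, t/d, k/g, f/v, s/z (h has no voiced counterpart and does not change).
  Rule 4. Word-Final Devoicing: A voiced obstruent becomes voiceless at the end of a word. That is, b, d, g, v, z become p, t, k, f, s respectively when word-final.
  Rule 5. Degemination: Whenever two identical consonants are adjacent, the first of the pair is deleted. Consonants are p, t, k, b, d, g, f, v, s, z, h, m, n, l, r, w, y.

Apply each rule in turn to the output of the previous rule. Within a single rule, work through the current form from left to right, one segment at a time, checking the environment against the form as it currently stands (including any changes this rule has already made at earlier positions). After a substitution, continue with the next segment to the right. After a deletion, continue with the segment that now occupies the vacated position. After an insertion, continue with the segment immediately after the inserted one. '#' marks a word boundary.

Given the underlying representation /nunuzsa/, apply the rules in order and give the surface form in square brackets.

[nsa]

Rule 1 Vowel Epenthesis: no change — [nunuzsa]
Rule 2 Syncope: [nunuzsa] → [nnzsa]
Rule 3 Regressive Voicing Assimilation: [nnzsa] → [nnssa]
Rule 4 Word-Final Devoicing: no change — [nnssa]
Rule 5 Degemination: [nnssa] → [nsa]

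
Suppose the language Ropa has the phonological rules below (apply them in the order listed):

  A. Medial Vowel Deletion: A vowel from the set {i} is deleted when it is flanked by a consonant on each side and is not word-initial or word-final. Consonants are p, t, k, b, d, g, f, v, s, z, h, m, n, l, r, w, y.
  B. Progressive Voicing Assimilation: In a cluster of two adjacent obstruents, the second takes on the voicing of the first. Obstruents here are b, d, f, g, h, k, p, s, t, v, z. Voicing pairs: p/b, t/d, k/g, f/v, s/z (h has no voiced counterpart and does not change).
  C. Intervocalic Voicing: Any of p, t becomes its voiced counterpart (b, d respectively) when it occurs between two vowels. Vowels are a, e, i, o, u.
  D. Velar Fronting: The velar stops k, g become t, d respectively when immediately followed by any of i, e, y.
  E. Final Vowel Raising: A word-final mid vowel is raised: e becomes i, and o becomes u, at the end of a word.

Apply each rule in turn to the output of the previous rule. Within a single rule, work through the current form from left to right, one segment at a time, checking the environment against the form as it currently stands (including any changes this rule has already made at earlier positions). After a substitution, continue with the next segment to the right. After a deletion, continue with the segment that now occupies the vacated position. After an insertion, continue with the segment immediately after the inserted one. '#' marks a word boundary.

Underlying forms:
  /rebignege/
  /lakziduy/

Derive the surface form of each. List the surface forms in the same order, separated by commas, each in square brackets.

/rebignege/:
  A Medial Vowel Deletion: [rebignege] → [rebgnege]
  B Progressive Voicing Assimilation: no change — [rebgnege]
  C Intervocalic Voicing: no change — [rebgnege]
  D Velar Fronting: [rebgnege] → [rebgnede]
  E Final Vowel Raising: [rebgnede] → [rebgnedi]
/lakziduy/:
  A Medial Vowel Deletion: [lakziduy] → [lakzduy]
  B Progressive Voicing Assimilation: [lakzduy] → [lakstuy]
  C Intervocalic Voicing: no change — [lakstuy]
  D Velar Fronting: no change — [lakstuy]
  E Final Vowel Raising: no change — [lakstuy]

[rebgnedi], [lakstuy]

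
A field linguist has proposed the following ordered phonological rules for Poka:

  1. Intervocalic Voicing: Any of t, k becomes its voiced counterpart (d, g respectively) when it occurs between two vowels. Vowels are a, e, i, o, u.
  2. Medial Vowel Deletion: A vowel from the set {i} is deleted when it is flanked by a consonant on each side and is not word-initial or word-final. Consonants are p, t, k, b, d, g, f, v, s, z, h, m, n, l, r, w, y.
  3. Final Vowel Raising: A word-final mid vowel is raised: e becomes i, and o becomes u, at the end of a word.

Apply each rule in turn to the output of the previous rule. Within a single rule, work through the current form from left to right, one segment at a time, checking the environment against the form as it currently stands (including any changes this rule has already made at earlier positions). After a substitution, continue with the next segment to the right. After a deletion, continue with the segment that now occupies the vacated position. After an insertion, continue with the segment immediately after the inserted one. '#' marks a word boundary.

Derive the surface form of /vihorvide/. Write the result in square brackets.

1 Intervocalic Voicing: no change — [vihorvide]
2 Medial Vowel Deletion: [vihorvide] → [vhorvde]
3 Final Vowel Raising: [vhorvde] → [vhorvdi]

[vhorvdi]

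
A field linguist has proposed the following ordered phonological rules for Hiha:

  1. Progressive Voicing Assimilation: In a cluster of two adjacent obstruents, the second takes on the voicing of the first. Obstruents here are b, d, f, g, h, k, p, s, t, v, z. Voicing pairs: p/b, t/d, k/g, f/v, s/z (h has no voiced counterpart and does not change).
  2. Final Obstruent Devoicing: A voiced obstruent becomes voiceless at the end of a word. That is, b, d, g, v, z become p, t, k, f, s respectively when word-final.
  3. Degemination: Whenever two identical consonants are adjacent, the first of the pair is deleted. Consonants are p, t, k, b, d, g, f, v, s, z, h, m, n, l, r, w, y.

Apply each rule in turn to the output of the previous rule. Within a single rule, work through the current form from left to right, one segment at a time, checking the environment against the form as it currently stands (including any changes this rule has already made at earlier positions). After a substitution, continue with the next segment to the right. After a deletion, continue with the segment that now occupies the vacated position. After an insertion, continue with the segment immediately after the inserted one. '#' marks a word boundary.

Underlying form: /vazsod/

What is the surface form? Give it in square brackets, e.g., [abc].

[vazot]

1 Progressive Voicing Assimilation: [vazsod] → [vazzod]
2 Final Obstruent Devoicing: [vazzod] → [vazzot]
3 Degemination: [vazzot] → [vazot]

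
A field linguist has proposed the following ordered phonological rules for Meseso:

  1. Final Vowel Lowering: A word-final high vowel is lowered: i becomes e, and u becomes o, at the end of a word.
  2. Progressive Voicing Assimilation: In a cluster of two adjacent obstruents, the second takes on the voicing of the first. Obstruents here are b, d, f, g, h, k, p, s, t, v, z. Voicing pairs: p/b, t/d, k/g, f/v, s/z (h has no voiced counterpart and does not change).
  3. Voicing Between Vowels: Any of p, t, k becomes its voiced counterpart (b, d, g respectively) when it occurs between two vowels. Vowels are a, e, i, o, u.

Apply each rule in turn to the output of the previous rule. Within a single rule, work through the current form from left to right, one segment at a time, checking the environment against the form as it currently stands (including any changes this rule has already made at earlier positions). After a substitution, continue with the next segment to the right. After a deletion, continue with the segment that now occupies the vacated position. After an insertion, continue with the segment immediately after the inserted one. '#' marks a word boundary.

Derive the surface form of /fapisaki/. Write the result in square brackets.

[fabisage]

1 Final Vowel Lowering: [fapisaki] → [fapisake]
2 Progressive Voicing Assimilation: no change — [fapisake]
3 Voicing Between Vowels: [fapisake] → [fabisage]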